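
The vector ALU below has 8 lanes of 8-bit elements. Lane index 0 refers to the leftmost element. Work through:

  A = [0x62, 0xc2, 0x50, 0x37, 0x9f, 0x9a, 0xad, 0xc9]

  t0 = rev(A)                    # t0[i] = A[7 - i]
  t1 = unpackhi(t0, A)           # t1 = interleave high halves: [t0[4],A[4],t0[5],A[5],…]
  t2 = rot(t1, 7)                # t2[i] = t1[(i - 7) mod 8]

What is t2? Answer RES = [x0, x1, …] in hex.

RES = [0x9f, 0x50, 0x9a, 0xc2, 0xad, 0x62, 0xc9, 0x37]

  t0: c9 ad 9a 9f 37 50 c2 62
  t1: 37 9f 50 9a c2 ad 62 c9
  t2: 9f 50 9a c2 ad 62 c9 37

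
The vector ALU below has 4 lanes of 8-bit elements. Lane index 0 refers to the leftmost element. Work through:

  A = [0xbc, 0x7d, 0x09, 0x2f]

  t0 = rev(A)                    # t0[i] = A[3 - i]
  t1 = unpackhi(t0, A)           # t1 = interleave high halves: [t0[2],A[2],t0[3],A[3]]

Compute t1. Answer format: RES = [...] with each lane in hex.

RES = [0x7d, 0x09, 0xbc, 0x2f]

t0 = [0x2f, 0x09, 0x7d, 0xbc]
t1 = [0x7d, 0x09, 0xbc, 0x2f]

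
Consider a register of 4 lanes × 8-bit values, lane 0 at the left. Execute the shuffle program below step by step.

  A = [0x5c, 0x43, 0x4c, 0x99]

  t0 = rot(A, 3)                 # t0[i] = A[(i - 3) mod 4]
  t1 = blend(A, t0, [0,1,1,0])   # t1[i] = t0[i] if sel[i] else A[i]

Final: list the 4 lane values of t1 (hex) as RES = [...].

RES = [0x5c, 0x4c, 0x99, 0x99]

t0 = [0x43, 0x4c, 0x99, 0x5c]
t1 = [0x5c, 0x4c, 0x99, 0x99]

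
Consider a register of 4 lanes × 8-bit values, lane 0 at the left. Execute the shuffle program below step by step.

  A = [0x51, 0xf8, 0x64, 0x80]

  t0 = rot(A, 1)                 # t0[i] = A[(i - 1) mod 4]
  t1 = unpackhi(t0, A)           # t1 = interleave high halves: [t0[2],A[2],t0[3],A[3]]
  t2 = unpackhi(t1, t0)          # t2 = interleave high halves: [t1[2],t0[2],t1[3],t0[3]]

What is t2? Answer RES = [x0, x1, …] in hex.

  t0: 80 51 f8 64
  t1: f8 64 64 80
  t2: 64 f8 80 64

RES = [ 0x64  0xf8  0x80  0x64 ]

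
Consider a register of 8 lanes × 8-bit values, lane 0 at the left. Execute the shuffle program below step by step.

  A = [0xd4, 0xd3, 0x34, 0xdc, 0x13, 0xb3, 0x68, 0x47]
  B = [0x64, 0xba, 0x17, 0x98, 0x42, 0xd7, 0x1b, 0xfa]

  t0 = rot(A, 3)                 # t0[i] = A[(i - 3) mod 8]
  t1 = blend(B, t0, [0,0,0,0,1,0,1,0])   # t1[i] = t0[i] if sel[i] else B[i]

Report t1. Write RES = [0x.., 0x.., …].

→ t0 |b3|68|47|d4|d3|34|dc|13|
→ t1 |64|ba|17|98|d3|d7|dc|fa|

RES = [0x64, 0xba, 0x17, 0x98, 0xd3, 0xd7, 0xdc, 0xfa]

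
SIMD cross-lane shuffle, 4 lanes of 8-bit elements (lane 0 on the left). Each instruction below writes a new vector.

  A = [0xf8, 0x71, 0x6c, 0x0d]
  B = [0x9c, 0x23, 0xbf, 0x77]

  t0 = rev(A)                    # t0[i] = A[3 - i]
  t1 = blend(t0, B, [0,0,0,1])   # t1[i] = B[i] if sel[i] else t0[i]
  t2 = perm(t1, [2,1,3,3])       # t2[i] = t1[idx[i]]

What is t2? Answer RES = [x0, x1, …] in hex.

RES = [ 0x71  0x6c  0x77  0x77 ]

→ t0 |0d|6c|71|f8|
→ t1 |0d|6c|71|77|
→ t2 |71|6c|77|77|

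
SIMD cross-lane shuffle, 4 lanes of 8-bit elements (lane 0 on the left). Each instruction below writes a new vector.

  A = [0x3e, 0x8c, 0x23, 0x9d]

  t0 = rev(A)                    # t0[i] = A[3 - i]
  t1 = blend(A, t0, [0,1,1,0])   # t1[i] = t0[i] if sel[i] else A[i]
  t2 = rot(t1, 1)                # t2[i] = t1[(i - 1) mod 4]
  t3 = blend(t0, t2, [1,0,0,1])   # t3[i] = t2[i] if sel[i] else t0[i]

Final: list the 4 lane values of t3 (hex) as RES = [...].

  t0: 9d 23 8c 3e
  t1: 3e 23 8c 9d
  t2: 9d 3e 23 8c
  t3: 9d 23 8c 8c

RES = [ 0x9d  0x23  0x8c  0x8c ]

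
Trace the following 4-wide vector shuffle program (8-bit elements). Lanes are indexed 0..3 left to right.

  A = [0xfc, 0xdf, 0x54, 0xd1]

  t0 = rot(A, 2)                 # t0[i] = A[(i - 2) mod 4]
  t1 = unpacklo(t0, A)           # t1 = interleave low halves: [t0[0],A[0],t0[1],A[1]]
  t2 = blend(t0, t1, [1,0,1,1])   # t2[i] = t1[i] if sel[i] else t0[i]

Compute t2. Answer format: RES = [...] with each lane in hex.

→ t0 |54|d1|fc|df|
→ t1 |54|fc|d1|df|
→ t2 |54|d1|d1|df|

RES = [0x54, 0xd1, 0xd1, 0xdf]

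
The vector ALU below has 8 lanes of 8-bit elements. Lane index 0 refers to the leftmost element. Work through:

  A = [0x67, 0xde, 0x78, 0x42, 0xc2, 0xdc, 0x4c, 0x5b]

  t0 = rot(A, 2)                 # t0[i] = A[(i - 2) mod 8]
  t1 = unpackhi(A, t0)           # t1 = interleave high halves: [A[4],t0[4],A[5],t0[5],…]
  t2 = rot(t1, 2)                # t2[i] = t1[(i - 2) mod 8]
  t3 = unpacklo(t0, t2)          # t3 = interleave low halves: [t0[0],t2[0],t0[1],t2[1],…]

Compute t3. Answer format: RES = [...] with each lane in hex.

RES = [ 0x4c  0x5b  0x5b  0xdc  0x67  0xc2  0xde  0x78 ]

t0 = [0x4c, 0x5b, 0x67, 0xde, 0x78, 0x42, 0xc2, 0xdc]
t1 = [0xc2, 0x78, 0xdc, 0x42, 0x4c, 0xc2, 0x5b, 0xdc]
t2 = [0x5b, 0xdc, 0xc2, 0x78, 0xdc, 0x42, 0x4c, 0xc2]
t3 = [0x4c, 0x5b, 0x5b, 0xdc, 0x67, 0xc2, 0xde, 0x78]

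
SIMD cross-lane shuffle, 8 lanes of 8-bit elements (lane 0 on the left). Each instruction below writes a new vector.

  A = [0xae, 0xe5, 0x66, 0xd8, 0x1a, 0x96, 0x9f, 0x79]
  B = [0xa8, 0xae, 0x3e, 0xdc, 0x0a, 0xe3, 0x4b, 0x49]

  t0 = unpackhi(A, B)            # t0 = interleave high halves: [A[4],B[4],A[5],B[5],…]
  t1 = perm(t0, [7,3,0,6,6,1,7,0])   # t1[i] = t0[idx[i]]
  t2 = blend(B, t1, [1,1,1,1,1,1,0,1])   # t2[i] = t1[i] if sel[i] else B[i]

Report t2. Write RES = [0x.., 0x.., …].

RES = [0x49, 0xe3, 0x1a, 0x79, 0x79, 0x0a, 0x4b, 0x1a]

  t0: 1a 0a 96 e3 9f 4b 79 49
  t1: 49 e3 1a 79 79 0a 49 1a
  t2: 49 e3 1a 79 79 0a 4b 1a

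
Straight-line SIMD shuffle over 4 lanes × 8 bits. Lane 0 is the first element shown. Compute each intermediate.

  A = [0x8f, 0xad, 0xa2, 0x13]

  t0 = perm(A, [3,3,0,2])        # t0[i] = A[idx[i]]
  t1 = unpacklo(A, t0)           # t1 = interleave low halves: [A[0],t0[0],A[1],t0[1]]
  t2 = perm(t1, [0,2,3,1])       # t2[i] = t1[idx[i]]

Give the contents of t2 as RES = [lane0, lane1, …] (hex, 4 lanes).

RES = [0x8f, 0xad, 0x13, 0x13]

  t0: 13 13 8f a2
  t1: 8f 13 ad 13
  t2: 8f ad 13 13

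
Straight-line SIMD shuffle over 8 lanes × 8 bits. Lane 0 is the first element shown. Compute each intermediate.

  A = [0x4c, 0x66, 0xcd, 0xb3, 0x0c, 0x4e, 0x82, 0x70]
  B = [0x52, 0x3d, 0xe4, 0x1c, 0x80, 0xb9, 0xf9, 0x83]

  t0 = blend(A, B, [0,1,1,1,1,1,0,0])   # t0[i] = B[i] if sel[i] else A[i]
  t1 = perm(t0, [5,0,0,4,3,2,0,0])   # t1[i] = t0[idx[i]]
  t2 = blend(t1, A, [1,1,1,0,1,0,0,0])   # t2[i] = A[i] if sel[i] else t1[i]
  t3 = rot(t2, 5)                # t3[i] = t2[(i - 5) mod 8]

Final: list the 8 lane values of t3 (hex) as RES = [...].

RES = [ 0x80  0x0c  0xe4  0x4c  0x4c  0x4c  0x66  0xcd ]

→ t0 |4c|3d|e4|1c|80|b9|82|70|
→ t1 |b9|4c|4c|80|1c|e4|4c|4c|
→ t2 |4c|66|cd|80|0c|e4|4c|4c|
→ t3 |80|0c|e4|4c|4c|4c|66|cd|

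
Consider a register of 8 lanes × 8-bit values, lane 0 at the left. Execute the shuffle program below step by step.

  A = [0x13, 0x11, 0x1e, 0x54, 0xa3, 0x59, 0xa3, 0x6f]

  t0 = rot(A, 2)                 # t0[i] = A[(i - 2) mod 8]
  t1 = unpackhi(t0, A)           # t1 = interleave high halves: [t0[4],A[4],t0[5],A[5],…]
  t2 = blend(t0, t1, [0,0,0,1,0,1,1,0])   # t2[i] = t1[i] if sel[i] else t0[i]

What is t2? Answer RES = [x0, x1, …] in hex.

→ t0 |a3|6f|13|11|1e|54|a3|59|
→ t1 |1e|a3|54|59|a3|a3|59|6f|
→ t2 |a3|6f|13|59|1e|a3|59|59|

RES = [0xa3, 0x6f, 0x13, 0x59, 0x1e, 0xa3, 0x59, 0x59]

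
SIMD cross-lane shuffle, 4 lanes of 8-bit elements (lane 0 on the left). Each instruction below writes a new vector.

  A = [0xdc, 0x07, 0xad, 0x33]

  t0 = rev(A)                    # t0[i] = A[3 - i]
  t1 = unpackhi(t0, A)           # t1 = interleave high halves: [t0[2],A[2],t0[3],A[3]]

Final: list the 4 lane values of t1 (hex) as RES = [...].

  t0: 33 ad 07 dc
  t1: 07 ad dc 33

RES = [0x07, 0xad, 0xdc, 0x33]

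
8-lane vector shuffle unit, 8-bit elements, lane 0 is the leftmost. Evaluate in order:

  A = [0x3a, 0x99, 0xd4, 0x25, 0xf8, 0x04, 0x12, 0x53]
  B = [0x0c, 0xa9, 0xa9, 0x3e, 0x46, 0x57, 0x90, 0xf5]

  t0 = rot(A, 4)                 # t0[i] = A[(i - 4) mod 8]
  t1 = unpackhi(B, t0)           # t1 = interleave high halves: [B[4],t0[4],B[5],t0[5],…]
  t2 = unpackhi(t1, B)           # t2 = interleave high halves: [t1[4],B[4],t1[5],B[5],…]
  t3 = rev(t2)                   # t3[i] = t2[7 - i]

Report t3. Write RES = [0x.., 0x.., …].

t0 = [0xf8, 0x04, 0x12, 0x53, 0x3a, 0x99, 0xd4, 0x25]
t1 = [0x46, 0x3a, 0x57, 0x99, 0x90, 0xd4, 0xf5, 0x25]
t2 = [0x90, 0x46, 0xd4, 0x57, 0xf5, 0x90, 0x25, 0xf5]
t3 = [0xf5, 0x25, 0x90, 0xf5, 0x57, 0xd4, 0x46, 0x90]

RES = [0xf5, 0x25, 0x90, 0xf5, 0x57, 0xd4, 0x46, 0x90]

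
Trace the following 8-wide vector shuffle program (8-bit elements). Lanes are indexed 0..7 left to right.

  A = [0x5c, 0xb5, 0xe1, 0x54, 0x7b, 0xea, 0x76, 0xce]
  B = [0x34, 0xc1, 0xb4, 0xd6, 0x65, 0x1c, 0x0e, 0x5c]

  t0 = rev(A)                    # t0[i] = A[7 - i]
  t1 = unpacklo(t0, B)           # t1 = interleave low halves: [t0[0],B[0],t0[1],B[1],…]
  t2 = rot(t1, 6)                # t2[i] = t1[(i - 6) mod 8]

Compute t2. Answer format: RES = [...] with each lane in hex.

  t0: ce 76 ea 7b 54 e1 b5 5c
  t1: ce 34 76 c1 ea b4 7b d6
  t2: 76 c1 ea b4 7b d6 ce 34

RES = [0x76, 0xc1, 0xea, 0xb4, 0x7b, 0xd6, 0xce, 0x34]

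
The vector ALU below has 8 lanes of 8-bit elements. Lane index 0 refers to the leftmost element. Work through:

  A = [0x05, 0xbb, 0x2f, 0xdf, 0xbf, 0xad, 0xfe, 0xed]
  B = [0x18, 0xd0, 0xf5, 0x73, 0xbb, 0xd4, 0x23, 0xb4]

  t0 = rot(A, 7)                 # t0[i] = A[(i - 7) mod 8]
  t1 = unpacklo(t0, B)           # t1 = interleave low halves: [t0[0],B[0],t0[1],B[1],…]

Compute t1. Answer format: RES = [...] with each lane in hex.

RES = [0xbb, 0x18, 0x2f, 0xd0, 0xdf, 0xf5, 0xbf, 0x73]

  t0: bb 2f df bf ad fe ed 05
  t1: bb 18 2f d0 df f5 bf 73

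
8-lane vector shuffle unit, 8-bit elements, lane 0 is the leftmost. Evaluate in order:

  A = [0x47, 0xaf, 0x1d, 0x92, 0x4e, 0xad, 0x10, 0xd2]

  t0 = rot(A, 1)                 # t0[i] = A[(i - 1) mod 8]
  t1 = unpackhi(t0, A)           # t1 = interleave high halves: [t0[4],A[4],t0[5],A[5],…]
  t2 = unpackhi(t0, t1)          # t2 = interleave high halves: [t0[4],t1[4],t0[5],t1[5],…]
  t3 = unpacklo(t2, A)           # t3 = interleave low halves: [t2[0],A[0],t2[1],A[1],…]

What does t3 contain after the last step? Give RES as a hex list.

RES = [ 0x92  0x47  0xad  0xaf  0x4e  0x1d  0x10  0x92 ]

t0 = [0xd2, 0x47, 0xaf, 0x1d, 0x92, 0x4e, 0xad, 0x10]
t1 = [0x92, 0x4e, 0x4e, 0xad, 0xad, 0x10, 0x10, 0xd2]
t2 = [0x92, 0xad, 0x4e, 0x10, 0xad, 0x10, 0x10, 0xd2]
t3 = [0x92, 0x47, 0xad, 0xaf, 0x4e, 0x1d, 0x10, 0x92]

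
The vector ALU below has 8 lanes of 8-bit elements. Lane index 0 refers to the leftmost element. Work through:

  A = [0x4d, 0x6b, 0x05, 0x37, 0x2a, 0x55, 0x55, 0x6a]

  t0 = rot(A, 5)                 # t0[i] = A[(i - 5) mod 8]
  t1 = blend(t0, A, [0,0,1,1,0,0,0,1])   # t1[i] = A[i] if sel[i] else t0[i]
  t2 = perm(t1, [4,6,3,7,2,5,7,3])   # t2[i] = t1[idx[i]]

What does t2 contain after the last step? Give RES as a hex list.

RES = [ 0x6a  0x6b  0x37  0x6a  0x05  0x4d  0x6a  0x37 ]

  t0: 37 2a 55 55 6a 4d 6b 05
  t1: 37 2a 05 37 6a 4d 6b 6a
  t2: 6a 6b 37 6a 05 4d 6a 37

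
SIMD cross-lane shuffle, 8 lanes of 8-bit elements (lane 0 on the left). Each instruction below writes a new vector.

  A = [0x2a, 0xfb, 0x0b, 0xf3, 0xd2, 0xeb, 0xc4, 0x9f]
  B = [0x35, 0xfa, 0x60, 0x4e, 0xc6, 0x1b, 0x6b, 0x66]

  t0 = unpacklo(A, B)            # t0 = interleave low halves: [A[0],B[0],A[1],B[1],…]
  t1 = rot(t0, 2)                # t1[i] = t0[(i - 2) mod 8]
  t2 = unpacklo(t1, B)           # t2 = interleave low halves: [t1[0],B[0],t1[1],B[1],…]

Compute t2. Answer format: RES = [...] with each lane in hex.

RES = [ 0xf3  0x35  0x4e  0xfa  0x2a  0x60  0x35  0x4e ]

→ t0 |2a|35|fb|fa|0b|60|f3|4e|
→ t1 |f3|4e|2a|35|fb|fa|0b|60|
→ t2 |f3|35|4e|fa|2a|60|35|4e|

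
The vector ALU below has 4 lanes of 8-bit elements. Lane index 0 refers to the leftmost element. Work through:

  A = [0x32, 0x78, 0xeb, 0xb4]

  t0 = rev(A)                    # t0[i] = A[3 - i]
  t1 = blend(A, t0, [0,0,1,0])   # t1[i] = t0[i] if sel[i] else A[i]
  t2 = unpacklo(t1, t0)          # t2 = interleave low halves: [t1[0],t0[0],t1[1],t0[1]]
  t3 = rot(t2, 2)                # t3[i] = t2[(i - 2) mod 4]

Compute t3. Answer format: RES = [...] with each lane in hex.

RES = [0x78, 0xeb, 0x32, 0xb4]

→ t0 |b4|eb|78|32|
→ t1 |32|78|78|b4|
→ t2 |32|b4|78|eb|
→ t3 |78|eb|32|b4|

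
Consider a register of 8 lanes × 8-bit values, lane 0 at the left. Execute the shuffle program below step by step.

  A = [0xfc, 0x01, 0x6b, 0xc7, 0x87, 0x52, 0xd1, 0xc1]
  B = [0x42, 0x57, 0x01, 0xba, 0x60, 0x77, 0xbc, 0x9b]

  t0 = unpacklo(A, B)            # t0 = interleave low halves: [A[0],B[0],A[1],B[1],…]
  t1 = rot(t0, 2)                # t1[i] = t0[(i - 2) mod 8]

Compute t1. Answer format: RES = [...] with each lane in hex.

→ t0 |fc|42|01|57|6b|01|c7|ba|
→ t1 |c7|ba|fc|42|01|57|6b|01|

RES = [0xc7, 0xba, 0xfc, 0x42, 0x01, 0x57, 0x6b, 0x01]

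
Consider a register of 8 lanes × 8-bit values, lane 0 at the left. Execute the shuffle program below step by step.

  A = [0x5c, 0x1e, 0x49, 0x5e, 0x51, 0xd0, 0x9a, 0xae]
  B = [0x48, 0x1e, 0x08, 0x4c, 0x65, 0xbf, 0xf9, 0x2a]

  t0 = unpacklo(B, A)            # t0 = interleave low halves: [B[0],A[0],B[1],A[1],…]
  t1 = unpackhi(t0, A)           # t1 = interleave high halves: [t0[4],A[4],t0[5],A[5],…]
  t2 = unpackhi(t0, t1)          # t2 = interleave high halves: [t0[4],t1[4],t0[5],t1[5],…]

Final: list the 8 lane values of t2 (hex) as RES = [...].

RES = [ 0x08  0x4c  0x49  0x9a  0x4c  0x5e  0x5e  0xae ]

t0 = [0x48, 0x5c, 0x1e, 0x1e, 0x08, 0x49, 0x4c, 0x5e]
t1 = [0x08, 0x51, 0x49, 0xd0, 0x4c, 0x9a, 0x5e, 0xae]
t2 = [0x08, 0x4c, 0x49, 0x9a, 0x4c, 0x5e, 0x5e, 0xae]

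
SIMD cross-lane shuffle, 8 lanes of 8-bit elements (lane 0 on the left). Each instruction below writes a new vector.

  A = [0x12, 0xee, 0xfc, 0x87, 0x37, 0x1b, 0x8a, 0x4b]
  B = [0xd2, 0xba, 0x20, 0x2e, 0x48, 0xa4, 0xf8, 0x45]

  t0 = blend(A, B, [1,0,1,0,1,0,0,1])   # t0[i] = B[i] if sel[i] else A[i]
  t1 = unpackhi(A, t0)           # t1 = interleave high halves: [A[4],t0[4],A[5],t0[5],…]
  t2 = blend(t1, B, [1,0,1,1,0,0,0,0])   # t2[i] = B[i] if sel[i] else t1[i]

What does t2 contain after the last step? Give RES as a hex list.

  t0: d2 ee 20 87 48 1b 8a 45
  t1: 37 48 1b 1b 8a 8a 4b 45
  t2: d2 48 20 2e 8a 8a 4b 45

RES = [ 0xd2  0x48  0x20  0x2e  0x8a  0x8a  0x4b  0x45 ]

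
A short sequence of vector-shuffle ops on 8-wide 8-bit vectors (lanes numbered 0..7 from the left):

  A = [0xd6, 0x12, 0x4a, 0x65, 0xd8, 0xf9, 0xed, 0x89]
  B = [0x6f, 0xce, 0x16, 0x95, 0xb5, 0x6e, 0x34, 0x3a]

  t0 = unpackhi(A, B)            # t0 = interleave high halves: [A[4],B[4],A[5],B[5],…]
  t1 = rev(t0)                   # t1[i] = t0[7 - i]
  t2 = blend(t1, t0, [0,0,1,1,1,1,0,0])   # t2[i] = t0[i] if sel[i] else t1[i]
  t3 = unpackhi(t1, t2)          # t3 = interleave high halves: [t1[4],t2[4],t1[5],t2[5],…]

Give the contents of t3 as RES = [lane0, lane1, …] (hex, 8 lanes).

t0 = [0xd8, 0xb5, 0xf9, 0x6e, 0xed, 0x34, 0x89, 0x3a]
t1 = [0x3a, 0x89, 0x34, 0xed, 0x6e, 0xf9, 0xb5, 0xd8]
t2 = [0x3a, 0x89, 0xf9, 0x6e, 0xed, 0x34, 0xb5, 0xd8]
t3 = [0x6e, 0xed, 0xf9, 0x34, 0xb5, 0xb5, 0xd8, 0xd8]

RES = [0x6e, 0xed, 0xf9, 0x34, 0xb5, 0xb5, 0xd8, 0xd8]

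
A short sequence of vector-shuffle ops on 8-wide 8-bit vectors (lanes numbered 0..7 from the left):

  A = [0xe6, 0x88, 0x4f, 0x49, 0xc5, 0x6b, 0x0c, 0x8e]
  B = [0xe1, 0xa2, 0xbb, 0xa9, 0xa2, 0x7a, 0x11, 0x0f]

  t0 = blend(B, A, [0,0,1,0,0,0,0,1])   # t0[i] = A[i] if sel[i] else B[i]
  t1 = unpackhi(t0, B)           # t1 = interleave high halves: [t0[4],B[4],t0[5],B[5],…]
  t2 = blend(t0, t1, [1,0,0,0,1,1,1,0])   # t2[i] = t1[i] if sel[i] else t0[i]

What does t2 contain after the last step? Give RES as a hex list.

RES = [ 0xa2  0xa2  0x4f  0xa9  0x11  0x11  0x8e  0x8e ]

t0 = [0xe1, 0xa2, 0x4f, 0xa9, 0xa2, 0x7a, 0x11, 0x8e]
t1 = [0xa2, 0xa2, 0x7a, 0x7a, 0x11, 0x11, 0x8e, 0x0f]
t2 = [0xa2, 0xa2, 0x4f, 0xa9, 0x11, 0x11, 0x8e, 0x8e]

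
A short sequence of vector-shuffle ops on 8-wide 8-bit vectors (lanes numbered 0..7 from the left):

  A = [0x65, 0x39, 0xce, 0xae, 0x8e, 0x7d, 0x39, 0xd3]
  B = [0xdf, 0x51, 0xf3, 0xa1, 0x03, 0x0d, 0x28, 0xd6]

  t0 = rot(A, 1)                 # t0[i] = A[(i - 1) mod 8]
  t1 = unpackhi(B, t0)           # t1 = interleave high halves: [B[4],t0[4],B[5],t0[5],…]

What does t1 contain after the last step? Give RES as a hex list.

t0 = [0xd3, 0x65, 0x39, 0xce, 0xae, 0x8e, 0x7d, 0x39]
t1 = [0x03, 0xae, 0x0d, 0x8e, 0x28, 0x7d, 0xd6, 0x39]

RES = [ 0x03  0xae  0x0d  0x8e  0x28  0x7d  0xd6  0x39 ]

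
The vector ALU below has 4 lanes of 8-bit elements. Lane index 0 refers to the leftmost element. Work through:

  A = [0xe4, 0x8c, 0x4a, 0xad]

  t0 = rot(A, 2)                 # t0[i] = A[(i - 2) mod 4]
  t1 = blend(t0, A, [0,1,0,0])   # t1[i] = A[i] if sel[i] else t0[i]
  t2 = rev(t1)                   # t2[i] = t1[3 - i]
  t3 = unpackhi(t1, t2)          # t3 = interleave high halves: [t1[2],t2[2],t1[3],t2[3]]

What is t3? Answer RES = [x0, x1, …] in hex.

RES = [ 0xe4  0x8c  0x8c  0x4a ]

  t0: 4a ad e4 8c
  t1: 4a 8c e4 8c
  t2: 8c e4 8c 4a
  t3: e4 8c 8c 4a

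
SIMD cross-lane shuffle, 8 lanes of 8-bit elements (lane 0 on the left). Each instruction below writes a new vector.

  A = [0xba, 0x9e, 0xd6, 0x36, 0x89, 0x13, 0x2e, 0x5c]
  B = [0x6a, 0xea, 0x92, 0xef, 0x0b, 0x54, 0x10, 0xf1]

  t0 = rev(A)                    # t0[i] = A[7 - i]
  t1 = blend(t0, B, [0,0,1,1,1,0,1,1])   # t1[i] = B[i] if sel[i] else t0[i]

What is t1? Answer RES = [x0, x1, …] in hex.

RES = [ 0x5c  0x2e  0x92  0xef  0x0b  0xd6  0x10  0xf1 ]

t0 = [0x5c, 0x2e, 0x13, 0x89, 0x36, 0xd6, 0x9e, 0xba]
t1 = [0x5c, 0x2e, 0x92, 0xef, 0x0b, 0xd6, 0x10, 0xf1]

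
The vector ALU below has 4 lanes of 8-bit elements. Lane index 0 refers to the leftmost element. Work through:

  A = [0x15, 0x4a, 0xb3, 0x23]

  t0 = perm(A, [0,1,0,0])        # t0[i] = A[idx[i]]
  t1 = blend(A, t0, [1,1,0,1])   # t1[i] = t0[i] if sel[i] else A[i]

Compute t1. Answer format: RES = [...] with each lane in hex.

RES = [ 0x15  0x4a  0xb3  0x15 ]

→ t0 |15|4a|15|15|
→ t1 |15|4a|b3|15|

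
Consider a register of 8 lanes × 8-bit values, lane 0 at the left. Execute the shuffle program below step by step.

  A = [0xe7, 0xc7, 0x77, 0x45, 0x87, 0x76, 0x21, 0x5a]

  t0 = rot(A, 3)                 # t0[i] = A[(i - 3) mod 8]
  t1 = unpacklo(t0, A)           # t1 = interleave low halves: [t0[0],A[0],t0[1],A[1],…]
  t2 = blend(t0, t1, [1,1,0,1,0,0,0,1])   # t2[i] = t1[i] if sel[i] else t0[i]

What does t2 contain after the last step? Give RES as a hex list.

→ t0 |76|21|5a|e7|c7|77|45|87|
→ t1 |76|e7|21|c7|5a|77|e7|45|
→ t2 |76|e7|5a|c7|c7|77|45|45|

RES = [0x76, 0xe7, 0x5a, 0xc7, 0xc7, 0x77, 0x45, 0x45]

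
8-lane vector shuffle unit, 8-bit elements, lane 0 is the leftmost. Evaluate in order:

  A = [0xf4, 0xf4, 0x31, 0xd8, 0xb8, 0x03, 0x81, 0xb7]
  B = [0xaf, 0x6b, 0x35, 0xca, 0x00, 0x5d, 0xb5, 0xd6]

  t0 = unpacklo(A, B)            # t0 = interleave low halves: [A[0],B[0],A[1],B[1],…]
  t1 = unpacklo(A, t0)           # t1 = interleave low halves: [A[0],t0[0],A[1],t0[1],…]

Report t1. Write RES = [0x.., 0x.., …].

t0 = [0xf4, 0xaf, 0xf4, 0x6b, 0x31, 0x35, 0xd8, 0xca]
t1 = [0xf4, 0xf4, 0xf4, 0xaf, 0x31, 0xf4, 0xd8, 0x6b]

RES = [0xf4, 0xf4, 0xf4, 0xaf, 0x31, 0xf4, 0xd8, 0x6b]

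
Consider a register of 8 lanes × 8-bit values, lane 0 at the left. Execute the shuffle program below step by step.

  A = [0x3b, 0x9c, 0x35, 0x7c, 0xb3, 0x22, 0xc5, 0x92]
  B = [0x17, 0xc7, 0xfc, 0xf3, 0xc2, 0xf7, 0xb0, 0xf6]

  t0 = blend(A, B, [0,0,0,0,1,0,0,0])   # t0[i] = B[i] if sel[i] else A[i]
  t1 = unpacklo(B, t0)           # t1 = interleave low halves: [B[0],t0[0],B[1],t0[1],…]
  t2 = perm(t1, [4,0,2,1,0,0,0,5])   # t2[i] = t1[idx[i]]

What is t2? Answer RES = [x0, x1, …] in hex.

RES = [ 0xfc  0x17  0xc7  0x3b  0x17  0x17  0x17  0x35 ]

→ t0 |3b|9c|35|7c|c2|22|c5|92|
→ t1 |17|3b|c7|9c|fc|35|f3|7c|
→ t2 |fc|17|c7|3b|17|17|17|35|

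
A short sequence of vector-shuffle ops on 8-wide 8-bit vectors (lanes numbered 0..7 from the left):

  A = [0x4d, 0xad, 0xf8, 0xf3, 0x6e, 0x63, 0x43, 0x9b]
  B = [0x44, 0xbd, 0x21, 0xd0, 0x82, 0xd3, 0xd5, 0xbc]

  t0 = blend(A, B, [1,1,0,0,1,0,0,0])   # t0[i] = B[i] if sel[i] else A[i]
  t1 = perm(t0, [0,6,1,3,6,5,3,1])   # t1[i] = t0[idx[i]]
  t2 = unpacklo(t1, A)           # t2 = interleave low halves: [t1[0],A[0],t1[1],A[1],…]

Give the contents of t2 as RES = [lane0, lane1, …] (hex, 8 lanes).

t0 = [0x44, 0xbd, 0xf8, 0xf3, 0x82, 0x63, 0x43, 0x9b]
t1 = [0x44, 0x43, 0xbd, 0xf3, 0x43, 0x63, 0xf3, 0xbd]
t2 = [0x44, 0x4d, 0x43, 0xad, 0xbd, 0xf8, 0xf3, 0xf3]

RES = [ 0x44  0x4d  0x43  0xad  0xbd  0xf8  0xf3  0xf3 ]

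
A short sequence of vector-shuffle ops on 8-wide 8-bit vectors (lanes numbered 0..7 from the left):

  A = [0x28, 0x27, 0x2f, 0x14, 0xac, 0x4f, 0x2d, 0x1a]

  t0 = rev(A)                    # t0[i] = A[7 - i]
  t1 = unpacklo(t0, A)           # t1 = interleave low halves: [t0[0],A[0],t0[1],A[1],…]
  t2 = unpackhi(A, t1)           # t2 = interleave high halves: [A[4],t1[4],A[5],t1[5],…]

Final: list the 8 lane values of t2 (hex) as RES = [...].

t0 = [0x1a, 0x2d, 0x4f, 0xac, 0x14, 0x2f, 0x27, 0x28]
t1 = [0x1a, 0x28, 0x2d, 0x27, 0x4f, 0x2f, 0xac, 0x14]
t2 = [0xac, 0x4f, 0x4f, 0x2f, 0x2d, 0xac, 0x1a, 0x14]

RES = [0xac, 0x4f, 0x4f, 0x2f, 0x2d, 0xac, 0x1a, 0x14]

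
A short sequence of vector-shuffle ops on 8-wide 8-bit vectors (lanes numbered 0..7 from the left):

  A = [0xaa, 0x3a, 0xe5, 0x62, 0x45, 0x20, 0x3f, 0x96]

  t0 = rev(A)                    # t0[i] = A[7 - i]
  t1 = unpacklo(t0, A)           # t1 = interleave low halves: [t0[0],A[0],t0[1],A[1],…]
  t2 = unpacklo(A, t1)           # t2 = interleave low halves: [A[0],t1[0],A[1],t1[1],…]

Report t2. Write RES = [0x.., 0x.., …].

→ t0 |96|3f|20|45|62|e5|3a|aa|
→ t1 |96|aa|3f|3a|20|e5|45|62|
→ t2 |aa|96|3a|aa|e5|3f|62|3a|

RES = [0xaa, 0x96, 0x3a, 0xaa, 0xe5, 0x3f, 0x62, 0x3a]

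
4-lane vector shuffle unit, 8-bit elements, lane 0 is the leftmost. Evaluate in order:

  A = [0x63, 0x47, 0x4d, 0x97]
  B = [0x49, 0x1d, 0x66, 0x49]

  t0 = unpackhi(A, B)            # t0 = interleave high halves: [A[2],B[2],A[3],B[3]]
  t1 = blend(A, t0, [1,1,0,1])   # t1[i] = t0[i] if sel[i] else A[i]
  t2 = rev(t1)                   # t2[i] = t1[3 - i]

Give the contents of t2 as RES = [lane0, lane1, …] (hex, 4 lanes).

RES = [0x49, 0x4d, 0x66, 0x4d]

→ t0 |4d|66|97|49|
→ t1 |4d|66|4d|49|
→ t2 |49|4d|66|4d|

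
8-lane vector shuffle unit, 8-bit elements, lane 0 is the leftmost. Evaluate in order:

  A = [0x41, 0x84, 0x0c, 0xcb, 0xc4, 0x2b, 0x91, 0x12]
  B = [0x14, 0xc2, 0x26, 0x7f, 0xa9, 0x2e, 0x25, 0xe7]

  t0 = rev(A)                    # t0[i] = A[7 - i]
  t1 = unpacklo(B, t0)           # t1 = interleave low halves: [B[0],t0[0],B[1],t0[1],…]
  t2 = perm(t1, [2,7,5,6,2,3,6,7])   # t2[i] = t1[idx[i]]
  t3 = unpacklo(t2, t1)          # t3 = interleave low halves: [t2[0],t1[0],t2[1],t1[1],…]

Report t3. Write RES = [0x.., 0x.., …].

RES = [ 0xc2  0x14  0xc4  0x12  0x2b  0xc2  0x7f  0x91 ]

t0 = [0x12, 0x91, 0x2b, 0xc4, 0xcb, 0x0c, 0x84, 0x41]
t1 = [0x14, 0x12, 0xc2, 0x91, 0x26, 0x2b, 0x7f, 0xc4]
t2 = [0xc2, 0xc4, 0x2b, 0x7f, 0xc2, 0x91, 0x7f, 0xc4]
t3 = [0xc2, 0x14, 0xc4, 0x12, 0x2b, 0xc2, 0x7f, 0x91]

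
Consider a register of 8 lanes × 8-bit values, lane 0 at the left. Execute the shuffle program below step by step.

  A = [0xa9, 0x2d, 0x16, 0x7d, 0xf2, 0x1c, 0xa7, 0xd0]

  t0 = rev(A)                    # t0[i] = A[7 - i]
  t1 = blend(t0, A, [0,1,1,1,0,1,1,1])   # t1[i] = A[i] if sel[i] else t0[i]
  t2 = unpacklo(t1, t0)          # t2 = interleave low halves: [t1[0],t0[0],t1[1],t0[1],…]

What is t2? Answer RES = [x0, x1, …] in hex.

RES = [ 0xd0  0xd0  0x2d  0xa7  0x16  0x1c  0x7d  0xf2 ]

→ t0 |d0|a7|1c|f2|7d|16|2d|a9|
→ t1 |d0|2d|16|7d|7d|1c|a7|d0|
→ t2 |d0|d0|2d|a7|16|1c|7d|f2|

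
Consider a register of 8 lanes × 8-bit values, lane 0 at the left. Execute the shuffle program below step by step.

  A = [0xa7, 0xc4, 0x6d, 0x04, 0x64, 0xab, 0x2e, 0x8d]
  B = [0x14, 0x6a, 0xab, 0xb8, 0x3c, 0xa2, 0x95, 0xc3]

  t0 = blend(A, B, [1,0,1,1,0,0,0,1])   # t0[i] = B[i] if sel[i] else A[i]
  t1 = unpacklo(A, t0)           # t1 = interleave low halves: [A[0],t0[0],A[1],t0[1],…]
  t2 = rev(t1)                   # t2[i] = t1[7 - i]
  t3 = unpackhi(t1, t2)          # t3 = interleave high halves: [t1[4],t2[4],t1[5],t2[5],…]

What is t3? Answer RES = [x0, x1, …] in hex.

t0 = [0x14, 0xc4, 0xab, 0xb8, 0x64, 0xab, 0x2e, 0xc3]
t1 = [0xa7, 0x14, 0xc4, 0xc4, 0x6d, 0xab, 0x04, 0xb8]
t2 = [0xb8, 0x04, 0xab, 0x6d, 0xc4, 0xc4, 0x14, 0xa7]
t3 = [0x6d, 0xc4, 0xab, 0xc4, 0x04, 0x14, 0xb8, 0xa7]

RES = [ 0x6d  0xc4  0xab  0xc4  0x04  0x14  0xb8  0xa7 ]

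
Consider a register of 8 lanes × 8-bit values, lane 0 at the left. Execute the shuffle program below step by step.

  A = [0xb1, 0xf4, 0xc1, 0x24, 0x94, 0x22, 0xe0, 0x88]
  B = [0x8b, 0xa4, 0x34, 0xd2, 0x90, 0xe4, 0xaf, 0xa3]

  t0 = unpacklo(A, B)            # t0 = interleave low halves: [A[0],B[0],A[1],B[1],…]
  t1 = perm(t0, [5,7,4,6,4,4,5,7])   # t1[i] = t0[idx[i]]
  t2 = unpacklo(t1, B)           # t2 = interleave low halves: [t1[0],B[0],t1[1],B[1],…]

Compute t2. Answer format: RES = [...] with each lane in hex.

  t0: b1 8b f4 a4 c1 34 24 d2
  t1: 34 d2 c1 24 c1 c1 34 d2
  t2: 34 8b d2 a4 c1 34 24 d2

RES = [ 0x34  0x8b  0xd2  0xa4  0xc1  0x34  0x24  0xd2 ]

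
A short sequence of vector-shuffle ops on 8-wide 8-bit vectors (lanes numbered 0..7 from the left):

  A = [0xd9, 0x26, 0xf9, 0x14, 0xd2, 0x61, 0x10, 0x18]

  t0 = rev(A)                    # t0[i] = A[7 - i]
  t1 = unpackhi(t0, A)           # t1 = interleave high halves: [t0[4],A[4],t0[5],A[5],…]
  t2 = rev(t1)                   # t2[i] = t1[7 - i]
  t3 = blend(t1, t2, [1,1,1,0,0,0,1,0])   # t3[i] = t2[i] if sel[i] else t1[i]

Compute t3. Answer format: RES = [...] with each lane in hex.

RES = [ 0x18  0xd9  0x10  0x61  0x26  0x10  0xd2  0x18 ]

  t0: 18 10 61 d2 14 f9 26 d9
  t1: 14 d2 f9 61 26 10 d9 18
  t2: 18 d9 10 26 61 f9 d2 14
  t3: 18 d9 10 61 26 10 d2 18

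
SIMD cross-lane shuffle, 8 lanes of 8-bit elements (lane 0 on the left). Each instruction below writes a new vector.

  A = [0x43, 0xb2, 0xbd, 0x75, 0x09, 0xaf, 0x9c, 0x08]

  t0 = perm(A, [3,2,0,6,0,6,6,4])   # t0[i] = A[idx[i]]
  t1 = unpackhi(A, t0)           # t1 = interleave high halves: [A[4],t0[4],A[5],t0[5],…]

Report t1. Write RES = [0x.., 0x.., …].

→ t0 |75|bd|43|9c|43|9c|9c|09|
→ t1 |09|43|af|9c|9c|9c|08|09|

RES = [0x09, 0x43, 0xaf, 0x9c, 0x9c, 0x9c, 0x08, 0x09]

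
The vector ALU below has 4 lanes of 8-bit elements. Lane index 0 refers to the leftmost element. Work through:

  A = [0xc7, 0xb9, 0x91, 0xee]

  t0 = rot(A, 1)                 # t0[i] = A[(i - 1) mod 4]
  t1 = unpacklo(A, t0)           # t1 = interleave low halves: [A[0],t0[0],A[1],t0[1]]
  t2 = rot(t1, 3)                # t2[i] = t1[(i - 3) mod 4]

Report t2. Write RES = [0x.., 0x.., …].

t0 = [0xee, 0xc7, 0xb9, 0x91]
t1 = [0xc7, 0xee, 0xb9, 0xc7]
t2 = [0xee, 0xb9, 0xc7, 0xc7]

RES = [0xee, 0xb9, 0xc7, 0xc7]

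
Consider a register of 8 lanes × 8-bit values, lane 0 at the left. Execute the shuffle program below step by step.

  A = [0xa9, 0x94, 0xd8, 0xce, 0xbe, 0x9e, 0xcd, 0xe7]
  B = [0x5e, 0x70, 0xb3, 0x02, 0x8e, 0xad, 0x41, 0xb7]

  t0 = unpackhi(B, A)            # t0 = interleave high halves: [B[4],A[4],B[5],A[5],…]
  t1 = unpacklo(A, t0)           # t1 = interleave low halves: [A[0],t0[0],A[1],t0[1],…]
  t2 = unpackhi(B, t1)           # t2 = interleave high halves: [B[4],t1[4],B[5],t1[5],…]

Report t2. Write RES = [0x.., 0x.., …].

  t0: 8e be ad 9e 41 cd b7 e7
  t1: a9 8e 94 be d8 ad ce 9e
  t2: 8e d8 ad ad 41 ce b7 9e

RES = [0x8e, 0xd8, 0xad, 0xad, 0x41, 0xce, 0xb7, 0x9e]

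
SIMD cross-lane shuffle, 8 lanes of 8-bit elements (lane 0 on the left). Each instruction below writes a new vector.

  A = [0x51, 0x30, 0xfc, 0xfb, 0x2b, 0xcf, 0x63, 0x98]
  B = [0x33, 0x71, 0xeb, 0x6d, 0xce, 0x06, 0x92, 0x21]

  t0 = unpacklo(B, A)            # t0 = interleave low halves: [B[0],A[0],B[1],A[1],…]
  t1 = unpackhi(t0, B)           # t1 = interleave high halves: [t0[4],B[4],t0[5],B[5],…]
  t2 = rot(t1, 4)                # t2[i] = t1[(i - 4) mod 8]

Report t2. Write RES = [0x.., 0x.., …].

RES = [0x6d, 0x92, 0xfb, 0x21, 0xeb, 0xce, 0xfc, 0x06]

→ t0 |33|51|71|30|eb|fc|6d|fb|
→ t1 |eb|ce|fc|06|6d|92|fb|21|
→ t2 |6d|92|fb|21|eb|ce|fc|06|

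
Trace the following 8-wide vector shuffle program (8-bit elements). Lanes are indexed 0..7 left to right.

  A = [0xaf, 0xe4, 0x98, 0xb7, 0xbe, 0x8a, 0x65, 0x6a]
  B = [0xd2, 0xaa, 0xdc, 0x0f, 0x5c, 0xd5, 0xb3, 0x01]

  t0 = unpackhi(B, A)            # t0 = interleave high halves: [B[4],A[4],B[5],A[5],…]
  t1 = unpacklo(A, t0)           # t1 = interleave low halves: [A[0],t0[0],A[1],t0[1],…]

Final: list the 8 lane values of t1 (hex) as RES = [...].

→ t0 |5c|be|d5|8a|b3|65|01|6a|
→ t1 |af|5c|e4|be|98|d5|b7|8a|

RES = [ 0xaf  0x5c  0xe4  0xbe  0x98  0xd5  0xb7  0x8a ]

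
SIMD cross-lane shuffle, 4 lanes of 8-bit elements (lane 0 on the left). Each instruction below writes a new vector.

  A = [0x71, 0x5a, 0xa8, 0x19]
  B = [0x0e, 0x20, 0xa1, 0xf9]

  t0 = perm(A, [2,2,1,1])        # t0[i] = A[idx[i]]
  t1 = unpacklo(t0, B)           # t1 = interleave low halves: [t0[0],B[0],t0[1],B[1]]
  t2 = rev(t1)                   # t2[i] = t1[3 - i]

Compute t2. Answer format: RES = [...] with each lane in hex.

RES = [0x20, 0xa8, 0x0e, 0xa8]

  t0: a8 a8 5a 5a
  t1: a8 0e a8 20
  t2: 20 a8 0e a8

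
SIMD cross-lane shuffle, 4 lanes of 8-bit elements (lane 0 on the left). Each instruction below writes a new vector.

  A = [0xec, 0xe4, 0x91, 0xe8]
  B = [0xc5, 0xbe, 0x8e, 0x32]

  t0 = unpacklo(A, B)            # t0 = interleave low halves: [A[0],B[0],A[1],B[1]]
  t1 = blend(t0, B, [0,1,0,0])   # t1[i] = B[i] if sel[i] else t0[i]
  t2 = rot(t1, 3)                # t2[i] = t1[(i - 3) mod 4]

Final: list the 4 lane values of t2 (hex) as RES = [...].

RES = [ 0xbe  0xe4  0xbe  0xec ]

→ t0 |ec|c5|e4|be|
→ t1 |ec|be|e4|be|
→ t2 |be|e4|be|ec|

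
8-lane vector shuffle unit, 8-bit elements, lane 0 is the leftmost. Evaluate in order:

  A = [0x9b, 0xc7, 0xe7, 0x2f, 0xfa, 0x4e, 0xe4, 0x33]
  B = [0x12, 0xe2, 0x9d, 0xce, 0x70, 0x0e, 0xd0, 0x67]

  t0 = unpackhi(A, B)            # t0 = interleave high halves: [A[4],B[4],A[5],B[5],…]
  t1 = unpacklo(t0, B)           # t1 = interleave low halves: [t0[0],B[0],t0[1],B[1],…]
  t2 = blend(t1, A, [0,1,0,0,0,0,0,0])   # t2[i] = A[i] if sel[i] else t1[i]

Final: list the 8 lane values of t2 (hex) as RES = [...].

RES = [0xfa, 0xc7, 0x70, 0xe2, 0x4e, 0x9d, 0x0e, 0xce]

  t0: fa 70 4e 0e e4 d0 33 67
  t1: fa 12 70 e2 4e 9d 0e ce
  t2: fa c7 70 e2 4e 9d 0e ce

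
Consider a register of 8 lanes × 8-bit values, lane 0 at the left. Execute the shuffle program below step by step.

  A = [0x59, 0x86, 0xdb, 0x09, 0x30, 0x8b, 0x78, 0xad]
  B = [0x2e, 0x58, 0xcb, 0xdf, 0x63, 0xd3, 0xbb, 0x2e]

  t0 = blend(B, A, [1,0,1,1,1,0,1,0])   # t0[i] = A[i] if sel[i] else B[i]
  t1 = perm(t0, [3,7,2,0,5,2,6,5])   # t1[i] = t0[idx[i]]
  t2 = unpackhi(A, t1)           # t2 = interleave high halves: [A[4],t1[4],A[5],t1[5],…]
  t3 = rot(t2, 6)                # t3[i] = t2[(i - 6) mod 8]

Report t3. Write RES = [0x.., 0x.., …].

RES = [0x8b, 0xdb, 0x78, 0x78, 0xad, 0xd3, 0x30, 0xd3]

t0 = [0x59, 0x58, 0xdb, 0x09, 0x30, 0xd3, 0x78, 0x2e]
t1 = [0x09, 0x2e, 0xdb, 0x59, 0xd3, 0xdb, 0x78, 0xd3]
t2 = [0x30, 0xd3, 0x8b, 0xdb, 0x78, 0x78, 0xad, 0xd3]
t3 = [0x8b, 0xdb, 0x78, 0x78, 0xad, 0xd3, 0x30, 0xd3]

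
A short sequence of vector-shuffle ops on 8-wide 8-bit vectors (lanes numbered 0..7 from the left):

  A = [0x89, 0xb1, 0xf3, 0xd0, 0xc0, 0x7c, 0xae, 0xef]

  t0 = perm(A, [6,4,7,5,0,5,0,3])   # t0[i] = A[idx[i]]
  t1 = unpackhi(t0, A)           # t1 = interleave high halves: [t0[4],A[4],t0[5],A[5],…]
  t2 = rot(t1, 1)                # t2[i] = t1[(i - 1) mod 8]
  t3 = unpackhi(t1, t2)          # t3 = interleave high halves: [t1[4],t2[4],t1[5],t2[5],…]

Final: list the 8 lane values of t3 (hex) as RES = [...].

t0 = [0xae, 0xc0, 0xef, 0x7c, 0x89, 0x7c, 0x89, 0xd0]
t1 = [0x89, 0xc0, 0x7c, 0x7c, 0x89, 0xae, 0xd0, 0xef]
t2 = [0xef, 0x89, 0xc0, 0x7c, 0x7c, 0x89, 0xae, 0xd0]
t3 = [0x89, 0x7c, 0xae, 0x89, 0xd0, 0xae, 0xef, 0xd0]

RES = [0x89, 0x7c, 0xae, 0x89, 0xd0, 0xae, 0xef, 0xd0]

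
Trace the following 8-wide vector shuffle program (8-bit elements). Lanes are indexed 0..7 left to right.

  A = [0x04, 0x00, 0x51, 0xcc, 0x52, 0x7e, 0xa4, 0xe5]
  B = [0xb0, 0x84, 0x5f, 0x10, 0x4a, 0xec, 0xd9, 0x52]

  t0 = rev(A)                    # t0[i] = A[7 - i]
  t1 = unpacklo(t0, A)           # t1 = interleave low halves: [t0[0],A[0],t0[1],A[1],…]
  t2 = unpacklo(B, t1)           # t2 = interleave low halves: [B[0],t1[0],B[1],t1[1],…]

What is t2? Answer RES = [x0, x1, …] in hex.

t0 = [0xe5, 0xa4, 0x7e, 0x52, 0xcc, 0x51, 0x00, 0x04]
t1 = [0xe5, 0x04, 0xa4, 0x00, 0x7e, 0x51, 0x52, 0xcc]
t2 = [0xb0, 0xe5, 0x84, 0x04, 0x5f, 0xa4, 0x10, 0x00]

RES = [ 0xb0  0xe5  0x84  0x04  0x5f  0xa4  0x10  0x00 ]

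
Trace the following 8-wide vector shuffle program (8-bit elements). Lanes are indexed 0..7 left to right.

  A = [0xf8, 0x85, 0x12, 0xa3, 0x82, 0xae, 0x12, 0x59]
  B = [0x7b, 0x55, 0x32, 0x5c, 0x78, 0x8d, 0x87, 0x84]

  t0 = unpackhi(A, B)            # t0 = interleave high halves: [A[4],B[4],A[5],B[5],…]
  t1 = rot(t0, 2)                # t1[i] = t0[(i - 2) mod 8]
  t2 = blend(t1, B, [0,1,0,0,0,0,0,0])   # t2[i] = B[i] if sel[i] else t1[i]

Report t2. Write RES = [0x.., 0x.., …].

→ t0 |82|78|ae|8d|12|87|59|84|
→ t1 |59|84|82|78|ae|8d|12|87|
→ t2 |59|55|82|78|ae|8d|12|87|

RES = [0x59, 0x55, 0x82, 0x78, 0xae, 0x8d, 0x12, 0x87]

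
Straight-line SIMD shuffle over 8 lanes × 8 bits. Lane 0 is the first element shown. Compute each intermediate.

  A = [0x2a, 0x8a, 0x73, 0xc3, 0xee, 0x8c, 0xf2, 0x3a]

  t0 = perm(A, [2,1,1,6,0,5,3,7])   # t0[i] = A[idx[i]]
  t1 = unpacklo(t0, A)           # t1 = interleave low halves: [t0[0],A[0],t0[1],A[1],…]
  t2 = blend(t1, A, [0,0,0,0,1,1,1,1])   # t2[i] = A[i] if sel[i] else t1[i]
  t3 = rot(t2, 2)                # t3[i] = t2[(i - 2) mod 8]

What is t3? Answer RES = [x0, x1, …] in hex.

RES = [ 0xf2  0x3a  0x73  0x2a  0x8a  0x8a  0xee  0x8c ]

  t0: 73 8a 8a f2 2a 8c c3 3a
  t1: 73 2a 8a 8a 8a 73 f2 c3
  t2: 73 2a 8a 8a ee 8c f2 3a
  t3: f2 3a 73 2a 8a 8a ee 8c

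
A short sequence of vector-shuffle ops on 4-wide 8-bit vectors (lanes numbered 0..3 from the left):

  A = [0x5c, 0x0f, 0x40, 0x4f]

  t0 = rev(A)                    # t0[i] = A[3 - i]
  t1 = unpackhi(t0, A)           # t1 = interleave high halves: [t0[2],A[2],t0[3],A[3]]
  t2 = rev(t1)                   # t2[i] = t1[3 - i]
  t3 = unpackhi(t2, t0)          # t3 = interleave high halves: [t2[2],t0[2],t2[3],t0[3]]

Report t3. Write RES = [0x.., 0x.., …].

RES = [ 0x40  0x0f  0x0f  0x5c ]

→ t0 |4f|40|0f|5c|
→ t1 |0f|40|5c|4f|
→ t2 |4f|5c|40|0f|
→ t3 |40|0f|0f|5c|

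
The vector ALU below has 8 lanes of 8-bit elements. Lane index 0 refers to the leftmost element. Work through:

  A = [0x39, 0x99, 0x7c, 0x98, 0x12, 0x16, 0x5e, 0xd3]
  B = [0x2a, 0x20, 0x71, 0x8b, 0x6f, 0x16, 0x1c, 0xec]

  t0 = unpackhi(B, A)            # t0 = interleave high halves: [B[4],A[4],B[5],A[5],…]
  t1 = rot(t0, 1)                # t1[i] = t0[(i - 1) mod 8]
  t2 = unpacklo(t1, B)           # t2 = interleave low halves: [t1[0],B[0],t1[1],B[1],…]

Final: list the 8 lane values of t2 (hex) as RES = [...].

  t0: 6f 12 16 16 1c 5e ec d3
  t1: d3 6f 12 16 16 1c 5e ec
  t2: d3 2a 6f 20 12 71 16 8b

RES = [0xd3, 0x2a, 0x6f, 0x20, 0x12, 0x71, 0x16, 0x8b]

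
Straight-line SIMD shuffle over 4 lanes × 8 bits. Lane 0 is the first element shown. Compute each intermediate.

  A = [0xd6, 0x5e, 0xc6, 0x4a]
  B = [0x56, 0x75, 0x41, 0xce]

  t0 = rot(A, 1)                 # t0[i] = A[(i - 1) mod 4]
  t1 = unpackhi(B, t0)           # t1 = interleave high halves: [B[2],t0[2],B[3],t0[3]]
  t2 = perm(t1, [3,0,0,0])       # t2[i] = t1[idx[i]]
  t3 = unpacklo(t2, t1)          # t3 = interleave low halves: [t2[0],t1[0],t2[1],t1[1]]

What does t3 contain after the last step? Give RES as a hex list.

→ t0 |4a|d6|5e|c6|
→ t1 |41|5e|ce|c6|
→ t2 |c6|41|41|41|
→ t3 |c6|41|41|5e|

RES = [0xc6, 0x41, 0x41, 0x5e]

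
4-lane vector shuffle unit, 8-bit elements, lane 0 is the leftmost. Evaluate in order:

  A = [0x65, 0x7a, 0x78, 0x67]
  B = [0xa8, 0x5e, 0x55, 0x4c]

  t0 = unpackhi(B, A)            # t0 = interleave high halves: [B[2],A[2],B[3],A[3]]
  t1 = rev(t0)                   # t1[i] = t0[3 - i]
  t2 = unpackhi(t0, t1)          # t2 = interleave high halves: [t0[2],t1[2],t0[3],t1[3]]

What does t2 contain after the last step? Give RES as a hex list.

→ t0 |55|78|4c|67|
→ t1 |67|4c|78|55|
→ t2 |4c|78|67|55|

RES = [ 0x4c  0x78  0x67  0x55 ]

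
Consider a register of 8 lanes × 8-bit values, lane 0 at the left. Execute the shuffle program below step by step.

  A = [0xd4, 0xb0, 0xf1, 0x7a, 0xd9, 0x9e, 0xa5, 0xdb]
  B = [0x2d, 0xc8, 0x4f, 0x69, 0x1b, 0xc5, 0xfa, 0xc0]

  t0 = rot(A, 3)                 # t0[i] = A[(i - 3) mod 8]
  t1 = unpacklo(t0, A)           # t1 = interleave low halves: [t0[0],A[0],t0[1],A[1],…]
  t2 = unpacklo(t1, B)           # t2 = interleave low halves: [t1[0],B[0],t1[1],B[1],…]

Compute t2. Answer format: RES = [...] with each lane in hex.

RES = [0x9e, 0x2d, 0xd4, 0xc8, 0xa5, 0x4f, 0xb0, 0x69]

t0 = [0x9e, 0xa5, 0xdb, 0xd4, 0xb0, 0xf1, 0x7a, 0xd9]
t1 = [0x9e, 0xd4, 0xa5, 0xb0, 0xdb, 0xf1, 0xd4, 0x7a]
t2 = [0x9e, 0x2d, 0xd4, 0xc8, 0xa5, 0x4f, 0xb0, 0x69]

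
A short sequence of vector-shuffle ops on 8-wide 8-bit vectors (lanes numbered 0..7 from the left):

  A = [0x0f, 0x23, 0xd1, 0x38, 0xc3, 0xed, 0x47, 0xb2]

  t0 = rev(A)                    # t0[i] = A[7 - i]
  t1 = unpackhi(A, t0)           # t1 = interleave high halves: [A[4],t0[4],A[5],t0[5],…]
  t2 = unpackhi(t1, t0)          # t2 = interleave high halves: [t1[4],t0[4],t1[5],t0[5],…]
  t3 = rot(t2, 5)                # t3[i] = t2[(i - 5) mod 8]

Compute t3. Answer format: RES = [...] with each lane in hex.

RES = [0xd1, 0xb2, 0x23, 0x0f, 0x0f, 0x47, 0x38, 0x23]

  t0: b2 47 ed c3 38 d1 23 0f
  t1: c3 38 ed d1 47 23 b2 0f
  t2: 47 38 23 d1 b2 23 0f 0f
  t3: d1 b2 23 0f 0f 47 38 23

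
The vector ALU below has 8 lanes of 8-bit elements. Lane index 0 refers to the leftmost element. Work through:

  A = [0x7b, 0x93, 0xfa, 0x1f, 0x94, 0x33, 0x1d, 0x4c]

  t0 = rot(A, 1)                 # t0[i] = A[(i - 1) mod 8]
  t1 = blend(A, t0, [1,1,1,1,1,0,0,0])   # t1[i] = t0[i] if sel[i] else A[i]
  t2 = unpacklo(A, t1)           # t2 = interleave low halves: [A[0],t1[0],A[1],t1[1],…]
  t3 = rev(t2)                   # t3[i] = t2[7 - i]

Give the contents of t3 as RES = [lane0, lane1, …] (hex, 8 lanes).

→ t0 |4c|7b|93|fa|1f|94|33|1d|
→ t1 |4c|7b|93|fa|1f|33|1d|4c|
→ t2 |7b|4c|93|7b|fa|93|1f|fa|
→ t3 |fa|1f|93|fa|7b|93|4c|7b|

RES = [0xfa, 0x1f, 0x93, 0xfa, 0x7b, 0x93, 0x4c, 0x7b]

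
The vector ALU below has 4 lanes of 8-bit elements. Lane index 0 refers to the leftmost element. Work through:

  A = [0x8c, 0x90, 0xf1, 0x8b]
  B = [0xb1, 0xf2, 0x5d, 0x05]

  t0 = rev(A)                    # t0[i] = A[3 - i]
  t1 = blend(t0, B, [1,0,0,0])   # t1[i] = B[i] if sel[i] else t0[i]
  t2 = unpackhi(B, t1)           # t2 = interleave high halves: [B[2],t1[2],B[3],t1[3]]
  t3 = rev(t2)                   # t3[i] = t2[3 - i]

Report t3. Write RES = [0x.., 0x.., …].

t0 = [0x8b, 0xf1, 0x90, 0x8c]
t1 = [0xb1, 0xf1, 0x90, 0x8c]
t2 = [0x5d, 0x90, 0x05, 0x8c]
t3 = [0x8c, 0x05, 0x90, 0x5d]

RES = [0x8c, 0x05, 0x90, 0x5d]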